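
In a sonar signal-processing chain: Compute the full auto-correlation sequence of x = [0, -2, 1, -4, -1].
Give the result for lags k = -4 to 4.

r_xx[k] = sum_m x[m]*x[m+k], indexed from 0, for k = -4 to 4:
  r_xx[-4] = x[4]*x[0] = 0
  r_xx[-3] = x[3]*x[0] + x[4]*x[1] = 2
  r_xx[-2] = x[2]*x[0] + x[3]*x[1] + x[4]*x[2] = 7
  r_xx[-1] = x[1]*x[0] + x[2]*x[1] + x[3]*x[2] + x[4]*x[3] = -2
  r_xx[0] = x[0]*x[0] + x[1]*x[1] + x[2]*x[2] + x[3]*x[3] + x[4]*x[4] = 22
  r_xx[1] = x[0]*x[1] + x[1]*x[2] + x[2]*x[3] + x[3]*x[4] = -2
  r_xx[2] = x[0]*x[2] + x[1]*x[3] + x[2]*x[4] = 7
  r_xx[3] = x[0]*x[3] + x[1]*x[4] = 2
  r_xx[4] = x[0]*x[4] = 0
r_xx = [0, 2, 7, -2, 22, -2, 7, 2, 0]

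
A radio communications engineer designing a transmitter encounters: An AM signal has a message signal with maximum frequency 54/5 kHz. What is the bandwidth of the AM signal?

In AM (double-sideband), the bandwidth is twice the message frequency.
BW = 2 * f_m = 2 * 54/5 kHz = 108/5 kHz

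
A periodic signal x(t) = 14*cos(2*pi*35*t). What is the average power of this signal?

Average power of A*cos(wt) is A^2/2.
P = 14^2 / 2 = 196/2 = 98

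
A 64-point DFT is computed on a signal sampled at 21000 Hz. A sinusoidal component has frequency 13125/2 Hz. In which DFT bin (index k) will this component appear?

DFT frequency resolution = f_s/N = 21000/64 = 2625/8 Hz
Bin index k = f_signal / resolution = 13125/2 / 2625/8 = 20
The signal frequency 13125/2 Hz falls in DFT bin k = 20.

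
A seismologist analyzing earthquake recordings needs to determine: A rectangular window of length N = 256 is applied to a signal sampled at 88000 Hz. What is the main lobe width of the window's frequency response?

For a rectangular window of length N,
the main lobe width in frequency is 2*f_s/N.
= 2*88000/256 = 1375/2 Hz
This determines the minimum frequency separation for resolving two sinusoids.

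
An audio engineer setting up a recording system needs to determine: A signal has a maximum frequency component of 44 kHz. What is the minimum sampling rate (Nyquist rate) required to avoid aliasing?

By the Nyquist-Shannon sampling theorem,
the minimum sampling rate (Nyquist rate) must be at least 2 * f_max.
Nyquist rate = 2 * 44 kHz = 88 kHz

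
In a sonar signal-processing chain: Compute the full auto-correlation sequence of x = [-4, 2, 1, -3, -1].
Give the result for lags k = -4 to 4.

r_xx[k] = sum_m x[m]*x[m+k], indexed from 0, for k = -4 to 4:
  r_xx[-4] = x[4]*x[0] = 4
  r_xx[-3] = x[3]*x[0] + x[4]*x[1] = 10
  r_xx[-2] = x[2]*x[0] + x[3]*x[1] + x[4]*x[2] = -11
  r_xx[-1] = x[1]*x[0] + x[2]*x[1] + x[3]*x[2] + x[4]*x[3] = -6
  r_xx[0] = x[0]*x[0] + x[1]*x[1] + x[2]*x[2] + x[3]*x[3] + x[4]*x[4] = 31
  r_xx[1] = x[0]*x[1] + x[1]*x[2] + x[2]*x[3] + x[3]*x[4] = -6
  r_xx[2] = x[0]*x[2] + x[1]*x[3] + x[2]*x[4] = -11
  r_xx[3] = x[0]*x[3] + x[1]*x[4] = 10
  r_xx[4] = x[0]*x[4] = 4
r_xx = [4, 10, -11, -6, 31, -6, -11, 10, 4]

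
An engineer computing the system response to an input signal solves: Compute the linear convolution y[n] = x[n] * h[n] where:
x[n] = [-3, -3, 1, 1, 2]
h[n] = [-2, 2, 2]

y[n] = sum_k x[k]*h[n-k]. Output length = len(x) + len(h) - 1 = 5 + 3 - 1 = 7.
y[0] = -3*-2 = 6
y[1] = -3*-2 + -3*2 = 0
y[2] = 1*-2 + -3*2 + -3*2 = -14
y[3] = 1*-2 + 1*2 + -3*2 = -6
y[4] = 2*-2 + 1*2 + 1*2 = 0
y[5] = 2*2 + 1*2 = 6
y[6] = 2*2 = 4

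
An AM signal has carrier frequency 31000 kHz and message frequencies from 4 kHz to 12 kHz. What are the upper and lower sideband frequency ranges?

Upper sideband (USB) = fc + [fm_low, fm_high] = 31000 + [4, 12] = [31004, 31012] kHz
Lower sideband (LSB) = fc - [fm_high, fm_low] = 31000 - [12, 4] = [30988, 30996] kHz
Total occupied spectrum: 30988 kHz to 31012 kHz (plus carrier at 31000 kHz)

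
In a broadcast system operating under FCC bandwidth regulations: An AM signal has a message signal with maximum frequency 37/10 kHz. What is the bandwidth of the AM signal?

In AM (double-sideband), the bandwidth is twice the message frequency.
BW = 2 * f_m = 2 * 37/10 kHz = 37/5 kHz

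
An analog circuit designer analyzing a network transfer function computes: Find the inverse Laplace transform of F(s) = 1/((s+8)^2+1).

Standard pair: w/((s+a)^2+w^2) <-> e^(-at)*sin(wt)*u(t)
With a=8, w=1: f(t) = e^(-8t)*sin(t)*u(t)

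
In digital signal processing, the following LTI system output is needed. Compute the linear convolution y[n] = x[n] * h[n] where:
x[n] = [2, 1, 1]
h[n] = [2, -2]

y[n] = sum_k x[k]*h[n-k]. Output length = len(x) + len(h) - 1 = 3 + 2 - 1 = 4.
y[0] = 2*2 = 4
y[1] = 1*2 + 2*-2 = -2
y[2] = 1*2 + 1*-2 = 0
y[3] = 1*-2 = -2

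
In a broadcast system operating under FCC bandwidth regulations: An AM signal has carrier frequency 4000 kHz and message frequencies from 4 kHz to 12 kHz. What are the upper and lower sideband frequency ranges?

Upper sideband (USB) = fc + [fm_low, fm_high] = 4000 + [4, 12] = [4004, 4012] kHz
Lower sideband (LSB) = fc - [fm_high, fm_low] = 4000 - [12, 4] = [3988, 3996] kHz
Total occupied spectrum: 3988 kHz to 4012 kHz (plus carrier at 4000 kHz)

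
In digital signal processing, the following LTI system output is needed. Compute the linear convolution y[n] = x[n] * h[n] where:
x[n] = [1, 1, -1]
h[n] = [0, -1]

y[n] = sum_k x[k]*h[n-k]. Output length = len(x) + len(h) - 1 = 3 + 2 - 1 = 4.
y[0] = 1*0 = 0
y[1] = 1*0 + 1*-1 = -1
y[2] = -1*0 + 1*-1 = -1
y[3] = -1*-1 = 1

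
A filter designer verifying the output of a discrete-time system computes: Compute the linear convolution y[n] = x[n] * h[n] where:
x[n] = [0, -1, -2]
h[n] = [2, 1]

y[n] = sum_k x[k]*h[n-k]. Output length = len(x) + len(h) - 1 = 3 + 2 - 1 = 4.
y[0] = 0*2 = 0
y[1] = -1*2 + 0*1 = -2
y[2] = -2*2 + -1*1 = -5
y[3] = -2*1 = -2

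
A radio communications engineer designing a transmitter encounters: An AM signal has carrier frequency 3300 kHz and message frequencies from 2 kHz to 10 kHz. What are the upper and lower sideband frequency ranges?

Upper sideband (USB) = fc + [fm_low, fm_high] = 3300 + [2, 10] = [3302, 3310] kHz
Lower sideband (LSB) = fc - [fm_high, fm_low] = 3300 - [10, 2] = [3290, 3298] kHz
Total occupied spectrum: 3290 kHz to 3310 kHz (plus carrier at 3300 kHz)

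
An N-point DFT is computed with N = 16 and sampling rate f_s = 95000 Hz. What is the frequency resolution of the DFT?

DFT frequency resolution = f_s / N
= 95000 / 16 = 11875/2 Hz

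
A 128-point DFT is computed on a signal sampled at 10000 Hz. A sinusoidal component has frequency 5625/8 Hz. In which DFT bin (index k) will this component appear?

DFT frequency resolution = f_s/N = 10000/128 = 625/8 Hz
Bin index k = f_signal / resolution = 5625/8 / 625/8 = 9
The signal frequency 5625/8 Hz falls in DFT bin k = 9.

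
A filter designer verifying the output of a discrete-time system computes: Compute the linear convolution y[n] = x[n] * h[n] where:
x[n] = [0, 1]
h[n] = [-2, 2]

y[n] = sum_k x[k]*h[n-k]. Output length = len(x) + len(h) - 1 = 2 + 2 - 1 = 3.
y[0] = 0*-2 = 0
y[1] = 1*-2 + 0*2 = -2
y[2] = 1*2 = 2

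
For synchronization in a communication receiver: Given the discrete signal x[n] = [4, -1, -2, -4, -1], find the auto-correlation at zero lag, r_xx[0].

The auto-correlation at zero lag r_xx[0] equals the signal energy.
r_xx[0] = sum of x[n]^2 = 4^2 + (-1)^2 + (-2)^2 + (-4)^2 + (-1)^2
= 16 + 1 + 4 + 16 + 1 = 38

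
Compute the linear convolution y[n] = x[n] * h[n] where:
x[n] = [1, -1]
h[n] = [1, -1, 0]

y[n] = sum_k x[k]*h[n-k]. Output length = len(x) + len(h) - 1 = 2 + 3 - 1 = 4.
y[0] = 1*1 = 1
y[1] = -1*1 + 1*-1 = -2
y[2] = -1*-1 + 1*0 = 1
y[3] = -1*0 = 0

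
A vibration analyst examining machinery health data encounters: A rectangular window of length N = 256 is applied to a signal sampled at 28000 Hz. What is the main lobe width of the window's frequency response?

For a rectangular window of length N,
the main lobe width in frequency is 2*f_s/N.
= 2*28000/256 = 875/4 Hz
This determines the minimum frequency separation for resolving two sinusoids.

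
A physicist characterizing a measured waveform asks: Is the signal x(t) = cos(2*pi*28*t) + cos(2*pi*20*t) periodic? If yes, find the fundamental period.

f1 = 28 Hz, f2 = 20 Hz
Period T1 = 1/28, T2 = 1/20
Ratio T1/T2 = 20/28, which is rational.
The signal is periodic with fundamental period T = 1/GCD(28,20) = 1/4 s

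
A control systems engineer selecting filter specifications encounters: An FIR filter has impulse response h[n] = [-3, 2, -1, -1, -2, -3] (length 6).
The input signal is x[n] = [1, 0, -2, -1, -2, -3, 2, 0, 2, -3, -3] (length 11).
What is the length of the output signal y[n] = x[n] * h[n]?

For linear convolution, the output length is:
len(y) = len(x) + len(h) - 1 = 11 + 6 - 1 = 16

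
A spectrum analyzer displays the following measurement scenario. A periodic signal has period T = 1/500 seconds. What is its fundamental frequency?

The fundamental frequency is the reciprocal of the period.
f = 1/T = 1/(1/500) = 500 Hz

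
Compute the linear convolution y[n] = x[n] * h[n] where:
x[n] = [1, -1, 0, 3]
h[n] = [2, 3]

y[n] = sum_k x[k]*h[n-k]. Output length = len(x) + len(h) - 1 = 4 + 2 - 1 = 5.
y[0] = 1*2 = 2
y[1] = -1*2 + 1*3 = 1
y[2] = 0*2 + -1*3 = -3
y[3] = 3*2 + 0*3 = 6
y[4] = 3*3 = 9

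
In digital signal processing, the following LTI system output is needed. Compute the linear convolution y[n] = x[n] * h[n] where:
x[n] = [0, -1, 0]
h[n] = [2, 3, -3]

y[n] = sum_k x[k]*h[n-k]. Output length = len(x) + len(h) - 1 = 3 + 3 - 1 = 5.
y[0] = 0*2 = 0
y[1] = -1*2 + 0*3 = -2
y[2] = 0*2 + -1*3 + 0*-3 = -3
y[3] = 0*3 + -1*-3 = 3
y[4] = 0*-3 = 0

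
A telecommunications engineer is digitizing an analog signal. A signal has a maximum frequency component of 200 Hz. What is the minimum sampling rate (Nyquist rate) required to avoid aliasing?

By the Nyquist-Shannon sampling theorem,
the minimum sampling rate (Nyquist rate) must be at least 2 * f_max.
Nyquist rate = 2 * 200 Hz = 400 Hz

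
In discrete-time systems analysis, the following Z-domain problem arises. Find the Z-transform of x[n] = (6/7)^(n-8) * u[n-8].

Time-shifting property: if X(z) = Z{x[n]}, then Z{x[n-d]} = z^(-d) * X(z)
X(z) = z/(z - 6/7) for x[n] = (6/7)^n * u[n]
Z{x[n-8]} = z^(-8) * z/(z - 6/7) = z^(-7)/(z - 6/7)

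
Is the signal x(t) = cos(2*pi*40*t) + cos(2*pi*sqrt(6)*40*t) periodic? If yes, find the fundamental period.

f1 = 40 Hz, f2 = 40*sqrt(6) Hz
Ratio f2/f1 = sqrt(6), which is irrational.
Since the frequency ratio is irrational, no common period exists.
The signal is not periodic.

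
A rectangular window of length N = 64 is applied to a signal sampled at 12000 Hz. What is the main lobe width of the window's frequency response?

For a rectangular window of length N,
the main lobe width in frequency is 2*f_s/N.
= 2*12000/64 = 375 Hz
This determines the minimum frequency separation for resolving two sinusoids.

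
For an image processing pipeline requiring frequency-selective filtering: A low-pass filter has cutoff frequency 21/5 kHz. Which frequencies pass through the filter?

A low-pass filter passes all frequencies below the cutoff frequency 21/5 kHz and attenuates higher frequencies.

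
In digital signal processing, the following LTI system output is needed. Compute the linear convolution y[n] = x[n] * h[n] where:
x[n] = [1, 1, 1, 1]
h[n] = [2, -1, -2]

y[n] = sum_k x[k]*h[n-k]. Output length = len(x) + len(h) - 1 = 4 + 3 - 1 = 6.
y[0] = 1*2 = 2
y[1] = 1*2 + 1*-1 = 1
y[2] = 1*2 + 1*-1 + 1*-2 = -1
y[3] = 1*2 + 1*-1 + 1*-2 = -1
y[4] = 1*-1 + 1*-2 = -3
y[5] = 1*-2 = -2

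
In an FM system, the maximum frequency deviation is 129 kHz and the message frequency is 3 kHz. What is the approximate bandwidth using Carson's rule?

Carson's rule: BW = 2*(delta_f + f_m)
= 2*(129 + 3) kHz = 264 kHz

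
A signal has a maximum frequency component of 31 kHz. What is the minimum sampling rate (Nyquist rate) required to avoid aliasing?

By the Nyquist-Shannon sampling theorem,
the minimum sampling rate (Nyquist rate) must be at least 2 * f_max.
Nyquist rate = 2 * 31 kHz = 62 kHz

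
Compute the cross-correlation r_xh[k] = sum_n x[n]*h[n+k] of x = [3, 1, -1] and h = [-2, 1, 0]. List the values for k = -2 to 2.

Both sequences indexed from 0 and zero outside their support.
Lags with overlap: k = -2 to 2.
  r_xh[-2] = x[2]*h[0] = 2
  r_xh[-1] = x[1]*h[0] + x[2]*h[1] = -3
  r_xh[0] = x[0]*h[0] + x[1]*h[1] + x[2]*h[2] = -5
  r_xh[1] = x[0]*h[1] + x[1]*h[2] = 3
  r_xh[2] = x[0]*h[2] = 0
r_xh = [2, -3, -5, 3, 0] (for k = -2, ..., 2)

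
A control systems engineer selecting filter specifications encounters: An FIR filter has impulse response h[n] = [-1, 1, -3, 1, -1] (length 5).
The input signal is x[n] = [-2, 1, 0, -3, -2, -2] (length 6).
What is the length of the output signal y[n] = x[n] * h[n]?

For linear convolution, the output length is:
len(y) = len(x) + len(h) - 1 = 6 + 5 - 1 = 10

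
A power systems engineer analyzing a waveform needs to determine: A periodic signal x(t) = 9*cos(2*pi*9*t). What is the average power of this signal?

Average power of A*cos(wt) is A^2/2.
P = 9^2 / 2 = 81/2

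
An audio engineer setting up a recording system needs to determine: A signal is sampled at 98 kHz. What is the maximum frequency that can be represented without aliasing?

The maximum frequency that can be represented without aliasing
is the Nyquist frequency: f_max = f_s / 2 = 98 kHz / 2 = 49 kHz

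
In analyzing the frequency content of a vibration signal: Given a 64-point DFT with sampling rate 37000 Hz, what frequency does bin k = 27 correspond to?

The frequency of DFT bin k is: f_k = k * f_s / N
f_27 = 27 * 37000 / 64 = 124875/8 Hz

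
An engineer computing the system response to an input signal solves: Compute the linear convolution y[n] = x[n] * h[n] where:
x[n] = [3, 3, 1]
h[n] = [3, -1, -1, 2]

y[n] = sum_k x[k]*h[n-k]. Output length = len(x) + len(h) - 1 = 3 + 4 - 1 = 6.
y[0] = 3*3 = 9
y[1] = 3*3 + 3*-1 = 6
y[2] = 1*3 + 3*-1 + 3*-1 = -3
y[3] = 1*-1 + 3*-1 + 3*2 = 2
y[4] = 1*-1 + 3*2 = 5
y[5] = 1*2 = 2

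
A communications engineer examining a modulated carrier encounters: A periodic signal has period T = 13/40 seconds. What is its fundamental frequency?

The fundamental frequency is the reciprocal of the period.
f = 1/T = 1/(13/40) = 40/13 Hz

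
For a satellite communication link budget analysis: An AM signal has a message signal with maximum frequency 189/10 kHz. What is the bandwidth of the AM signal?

In AM (double-sideband), the bandwidth is twice the message frequency.
BW = 2 * f_m = 2 * 189/10 kHz = 189/5 kHz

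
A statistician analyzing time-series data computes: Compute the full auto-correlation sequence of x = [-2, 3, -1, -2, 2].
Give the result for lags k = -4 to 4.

r_xx[k] = sum_m x[m]*x[m+k], indexed from 0, for k = -4 to 4:
  r_xx[-4] = x[4]*x[0] = -4
  r_xx[-3] = x[3]*x[0] + x[4]*x[1] = 10
  r_xx[-2] = x[2]*x[0] + x[3]*x[1] + x[4]*x[2] = -6
  r_xx[-1] = x[1]*x[0] + x[2]*x[1] + x[3]*x[2] + x[4]*x[3] = -11
  r_xx[0] = x[0]*x[0] + x[1]*x[1] + x[2]*x[2] + x[3]*x[3] + x[4]*x[4] = 22
  r_xx[1] = x[0]*x[1] + x[1]*x[2] + x[2]*x[3] + x[3]*x[4] = -11
  r_xx[2] = x[0]*x[2] + x[1]*x[3] + x[2]*x[4] = -6
  r_xx[3] = x[0]*x[3] + x[1]*x[4] = 10
  r_xx[4] = x[0]*x[4] = -4
r_xx = [-4, 10, -6, -11, 22, -11, -6, 10, -4]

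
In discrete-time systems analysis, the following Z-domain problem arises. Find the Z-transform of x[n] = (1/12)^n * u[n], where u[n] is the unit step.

The Z-transform of a^n * u[n] is z/(z-a) for |z| > |a|.
Here a = 1/12, so X(z) = z/(z - (1/12)) = 12z/(12z - 1)
ROC: |z| > 1/12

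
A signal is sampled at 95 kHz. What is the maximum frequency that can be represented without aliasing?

The maximum frequency that can be represented without aliasing
is the Nyquist frequency: f_max = f_s / 2 = 95 kHz / 2 = 95/2 kHz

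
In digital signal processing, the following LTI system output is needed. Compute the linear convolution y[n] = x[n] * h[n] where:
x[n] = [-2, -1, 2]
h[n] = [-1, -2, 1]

y[n] = sum_k x[k]*h[n-k]. Output length = len(x) + len(h) - 1 = 3 + 3 - 1 = 5.
y[0] = -2*-1 = 2
y[1] = -1*-1 + -2*-2 = 5
y[2] = 2*-1 + -1*-2 + -2*1 = -2
y[3] = 2*-2 + -1*1 = -5
y[4] = 2*1 = 2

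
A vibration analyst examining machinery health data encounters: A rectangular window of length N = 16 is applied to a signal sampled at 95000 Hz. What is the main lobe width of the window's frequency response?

For a rectangular window of length N,
the main lobe width in frequency is 2*f_s/N.
= 2*95000/16 = 11875 Hz
This determines the minimum frequency separation for resolving two sinusoids.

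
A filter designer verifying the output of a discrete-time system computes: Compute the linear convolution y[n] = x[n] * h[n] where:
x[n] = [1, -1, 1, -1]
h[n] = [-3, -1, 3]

y[n] = sum_k x[k]*h[n-k]. Output length = len(x) + len(h) - 1 = 4 + 3 - 1 = 6.
y[0] = 1*-3 = -3
y[1] = -1*-3 + 1*-1 = 2
y[2] = 1*-3 + -1*-1 + 1*3 = 1
y[3] = -1*-3 + 1*-1 + -1*3 = -1
y[4] = -1*-1 + 1*3 = 4
y[5] = -1*3 = -3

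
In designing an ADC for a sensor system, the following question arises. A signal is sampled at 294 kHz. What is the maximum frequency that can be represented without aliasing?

The maximum frequency that can be represented without aliasing
is the Nyquist frequency: f_max = f_s / 2 = 294 kHz / 2 = 147 kHz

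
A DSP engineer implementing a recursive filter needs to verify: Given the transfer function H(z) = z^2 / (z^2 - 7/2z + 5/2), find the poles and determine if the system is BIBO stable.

Poles are roots of the denominator: z^2 - 7/2z + 5/2 = 0.
Quadratic formula: z = [-(-7/2) +/- sqrt((-7/2)^2 - 4*(5/2))] / 2
Discriminant = 49/4 - 10 = 9/4; sqrt = 3/2.
z = (7/2 +/- 3/2) / 2 => z = 5/2 or z = 1.
|p1| = 1, |p2| = 5/2.
For BIBO stability, all poles must lie inside the unit circle (|p| < 1).
System is UNSTABLE since at least one |p| >= 1.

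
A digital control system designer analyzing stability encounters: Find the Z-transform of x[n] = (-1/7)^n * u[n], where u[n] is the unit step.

The Z-transform of a^n * u[n] is z/(z-a) for |z| > |a|.
Here a = -1/7, so X(z) = z/(z - (-1/7)) = 7z/(7z + 1)
ROC: |z| > 1/7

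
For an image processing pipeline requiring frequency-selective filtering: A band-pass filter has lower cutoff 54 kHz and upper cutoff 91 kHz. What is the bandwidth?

Bandwidth = f_high - f_low
= 91 kHz - 54 kHz = 37 kHz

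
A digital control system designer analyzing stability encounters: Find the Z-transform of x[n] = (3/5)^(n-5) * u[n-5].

Time-shifting property: if X(z) = Z{x[n]}, then Z{x[n-d]} = z^(-d) * X(z)
X(z) = z/(z - 3/5) for x[n] = (3/5)^n * u[n]
Z{x[n-5]} = z^(-5) * z/(z - 3/5) = z^(-4)/(z - 3/5)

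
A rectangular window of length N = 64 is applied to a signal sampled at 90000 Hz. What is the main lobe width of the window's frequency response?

For a rectangular window of length N,
the main lobe width in frequency is 2*f_s/N.
= 2*90000/64 = 5625/2 Hz
This determines the minimum frequency separation for resolving two sinusoids.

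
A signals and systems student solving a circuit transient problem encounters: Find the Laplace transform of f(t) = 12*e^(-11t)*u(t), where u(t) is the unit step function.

Standard Laplace transform pair:
e^(-at)*u(t) <-> 1/(s+a)
With a = 11: L{12*e^(-11t)*u(t)} = 12/(s+11), ROC: Re(s) > -11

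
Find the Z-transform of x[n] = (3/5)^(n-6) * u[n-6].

Time-shifting property: if X(z) = Z{x[n]}, then Z{x[n-d]} = z^(-d) * X(z)
X(z) = z/(z - 3/5) for x[n] = (3/5)^n * u[n]
Z{x[n-6]} = z^(-6) * z/(z - 3/5) = z^(-5)/(z - 3/5)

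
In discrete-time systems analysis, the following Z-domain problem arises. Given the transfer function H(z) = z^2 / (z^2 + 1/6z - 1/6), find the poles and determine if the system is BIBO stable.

Poles are roots of the denominator: z^2 + 1/6z - 1/6 = 0.
Quadratic formula: z = [-(1/6) +/- sqrt((1/6)^2 - 4*(-1/6))] / 2
Discriminant = 1/36 + 2/3 = 25/36; sqrt = 5/6.
z = (-1/6 +/- 5/6) / 2 => z = 1/3 or z = -1/2.
|p1| = 1/2, |p2| = 1/3.
For BIBO stability, all poles must lie inside the unit circle (|p| < 1).
System is STABLE since both |p| < 1.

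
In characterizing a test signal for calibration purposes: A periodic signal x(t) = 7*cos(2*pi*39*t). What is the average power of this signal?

Average power of A*cos(wt) is A^2/2.
P = 7^2 / 2 = 49/2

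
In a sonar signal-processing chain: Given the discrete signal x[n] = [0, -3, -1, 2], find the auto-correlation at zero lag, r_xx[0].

The auto-correlation at zero lag r_xx[0] equals the signal energy.
r_xx[0] = sum of x[n]^2 = 0^2 + (-3)^2 + (-1)^2 + 2^2
= 0 + 9 + 1 + 4 = 14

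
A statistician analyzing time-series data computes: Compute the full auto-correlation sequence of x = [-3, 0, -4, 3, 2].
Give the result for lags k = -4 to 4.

r_xx[k] = sum_m x[m]*x[m+k], indexed from 0, for k = -4 to 4:
  r_xx[-4] = x[4]*x[0] = -6
  r_xx[-3] = x[3]*x[0] + x[4]*x[1] = -9
  r_xx[-2] = x[2]*x[0] + x[3]*x[1] + x[4]*x[2] = 4
  r_xx[-1] = x[1]*x[0] + x[2]*x[1] + x[3]*x[2] + x[4]*x[3] = -6
  r_xx[0] = x[0]*x[0] + x[1]*x[1] + x[2]*x[2] + x[3]*x[3] + x[4]*x[4] = 38
  r_xx[1] = x[0]*x[1] + x[1]*x[2] + x[2]*x[3] + x[3]*x[4] = -6
  r_xx[2] = x[0]*x[2] + x[1]*x[3] + x[2]*x[4] = 4
  r_xx[3] = x[0]*x[3] + x[1]*x[4] = -9
  r_xx[4] = x[0]*x[4] = -6
r_xx = [-6, -9, 4, -6, 38, -6, 4, -9, -6]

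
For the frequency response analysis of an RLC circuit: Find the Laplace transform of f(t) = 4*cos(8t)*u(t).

Standard pair: cos(wt)*u(t) <-> s/(s^2+w^2)
With w = 8: L{4*cos(8t)*u(t)} = 4s/(s^2+64)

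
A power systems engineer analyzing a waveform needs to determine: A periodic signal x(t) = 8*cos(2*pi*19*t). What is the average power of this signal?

Average power of A*cos(wt) is A^2/2.
P = 8^2 / 2 = 64/2 = 32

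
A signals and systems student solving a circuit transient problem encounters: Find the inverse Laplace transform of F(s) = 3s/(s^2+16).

Standard pair: s/(s^2+w^2) <-> cos(wt)*u(t)
With k=3, w=4: f(t) = 3*cos(4t)*u(t)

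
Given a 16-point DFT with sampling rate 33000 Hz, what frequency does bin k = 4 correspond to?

The frequency of DFT bin k is: f_k = k * f_s / N
f_4 = 4 * 33000 / 16 = 8250 Hz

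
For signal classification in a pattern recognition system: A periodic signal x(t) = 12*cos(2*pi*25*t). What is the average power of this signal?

Average power of A*cos(wt) is A^2/2.
P = 12^2 / 2 = 144/2 = 72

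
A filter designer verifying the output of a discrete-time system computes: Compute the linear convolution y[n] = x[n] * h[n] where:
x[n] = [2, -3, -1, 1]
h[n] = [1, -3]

y[n] = sum_k x[k]*h[n-k]. Output length = len(x) + len(h) - 1 = 4 + 2 - 1 = 5.
y[0] = 2*1 = 2
y[1] = -3*1 + 2*-3 = -9
y[2] = -1*1 + -3*-3 = 8
y[3] = 1*1 + -1*-3 = 4
y[4] = 1*-3 = -3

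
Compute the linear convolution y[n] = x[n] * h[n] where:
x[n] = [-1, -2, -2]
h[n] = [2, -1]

y[n] = sum_k x[k]*h[n-k]. Output length = len(x) + len(h) - 1 = 3 + 2 - 1 = 4.
y[0] = -1*2 = -2
y[1] = -2*2 + -1*-1 = -3
y[2] = -2*2 + -2*-1 = -2
y[3] = -2*-1 = 2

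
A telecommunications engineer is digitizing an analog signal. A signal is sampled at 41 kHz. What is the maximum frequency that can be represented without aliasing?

The maximum frequency that can be represented without aliasing
is the Nyquist frequency: f_max = f_s / 2 = 41 kHz / 2 = 41/2 kHz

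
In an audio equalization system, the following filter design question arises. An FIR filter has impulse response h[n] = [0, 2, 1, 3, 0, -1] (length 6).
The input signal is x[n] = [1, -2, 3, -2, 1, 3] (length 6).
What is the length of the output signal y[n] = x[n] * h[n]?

For linear convolution, the output length is:
len(y) = len(x) + len(h) - 1 = 6 + 6 - 1 = 11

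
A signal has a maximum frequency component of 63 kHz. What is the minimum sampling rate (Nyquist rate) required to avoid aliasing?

By the Nyquist-Shannon sampling theorem,
the minimum sampling rate (Nyquist rate) must be at least 2 * f_max.
Nyquist rate = 2 * 63 kHz = 126 kHz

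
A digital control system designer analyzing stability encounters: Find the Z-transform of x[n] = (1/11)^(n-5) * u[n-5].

Time-shifting property: if X(z) = Z{x[n]}, then Z{x[n-d]} = z^(-d) * X(z)
X(z) = z/(z - 1/11) for x[n] = (1/11)^n * u[n]
Z{x[n-5]} = z^(-5) * z/(z - 1/11) = z^(-4)/(z - 1/11)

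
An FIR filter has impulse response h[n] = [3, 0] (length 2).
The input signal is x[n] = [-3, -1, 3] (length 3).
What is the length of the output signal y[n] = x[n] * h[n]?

For linear convolution, the output length is:
len(y) = len(x) + len(h) - 1 = 3 + 2 - 1 = 4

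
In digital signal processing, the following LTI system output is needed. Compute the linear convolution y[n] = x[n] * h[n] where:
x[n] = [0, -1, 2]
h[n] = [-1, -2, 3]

y[n] = sum_k x[k]*h[n-k]. Output length = len(x) + len(h) - 1 = 3 + 3 - 1 = 5.
y[0] = 0*-1 = 0
y[1] = -1*-1 + 0*-2 = 1
y[2] = 2*-1 + -1*-2 + 0*3 = 0
y[3] = 2*-2 + -1*3 = -7
y[4] = 2*3 = 6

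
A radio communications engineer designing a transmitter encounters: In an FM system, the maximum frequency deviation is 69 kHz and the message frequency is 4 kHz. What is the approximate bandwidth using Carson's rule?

Carson's rule: BW = 2*(delta_f + f_m)
= 2*(69 + 4) kHz = 146 kHz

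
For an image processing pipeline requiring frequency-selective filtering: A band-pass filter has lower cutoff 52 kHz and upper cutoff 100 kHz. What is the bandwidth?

Bandwidth = f_high - f_low
= 100 kHz - 52 kHz = 48 kHz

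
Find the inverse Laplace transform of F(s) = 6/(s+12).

Standard pair: k/(s+a) <-> k*e^(-at)*u(t)
With k=6, a=12: f(t) = 6*e^(-12t)*u(t)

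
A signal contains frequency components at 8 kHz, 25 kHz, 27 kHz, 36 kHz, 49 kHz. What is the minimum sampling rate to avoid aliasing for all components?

The highest frequency component is f_max = 49 kHz.
Nyquist rate = 2 * f_max = 2 * 49 kHz = 98 kHz.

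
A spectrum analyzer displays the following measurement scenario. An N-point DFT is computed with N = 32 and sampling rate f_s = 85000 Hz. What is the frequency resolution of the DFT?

DFT frequency resolution = f_s / N
= 85000 / 32 = 10625/4 Hz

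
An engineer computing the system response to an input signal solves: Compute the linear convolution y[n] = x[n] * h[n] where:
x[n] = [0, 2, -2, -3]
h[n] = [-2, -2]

y[n] = sum_k x[k]*h[n-k]. Output length = len(x) + len(h) - 1 = 4 + 2 - 1 = 5.
y[0] = 0*-2 = 0
y[1] = 2*-2 + 0*-2 = -4
y[2] = -2*-2 + 2*-2 = 0
y[3] = -3*-2 + -2*-2 = 10
y[4] = -3*-2 = 6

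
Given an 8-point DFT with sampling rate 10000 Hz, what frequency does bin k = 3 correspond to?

The frequency of DFT bin k is: f_k = k * f_s / N
f_3 = 3 * 10000 / 8 = 3750 Hz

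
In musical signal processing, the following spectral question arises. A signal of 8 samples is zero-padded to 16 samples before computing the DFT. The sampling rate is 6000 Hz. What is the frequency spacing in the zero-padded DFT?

Original DFT: N = 8, resolution = f_s/N = 6000/8 = 750 Hz
Zero-padded DFT: N = 16, resolution = f_s/N = 6000/16 = 375 Hz
Zero-padding interpolates the spectrum (finer frequency grid)
but does NOT improve the true spectral resolution (ability to resolve close frequencies).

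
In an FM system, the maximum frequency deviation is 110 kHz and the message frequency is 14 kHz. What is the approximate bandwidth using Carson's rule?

Carson's rule: BW = 2*(delta_f + f_m)
= 2*(110 + 14) kHz = 248 kHz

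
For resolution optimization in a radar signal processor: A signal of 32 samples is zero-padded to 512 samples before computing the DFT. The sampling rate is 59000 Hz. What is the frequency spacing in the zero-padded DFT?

Original DFT: N = 32, resolution = f_s/N = 59000/32 = 7375/4 Hz
Zero-padded DFT: N = 512, resolution = f_s/N = 59000/512 = 7375/64 Hz
Zero-padding interpolates the spectrum (finer frequency grid)
but does NOT improve the true spectral resolution (ability to resolve close frequencies).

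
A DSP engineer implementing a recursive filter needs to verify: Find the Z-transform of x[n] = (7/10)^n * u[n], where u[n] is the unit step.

The Z-transform of a^n * u[n] is z/(z-a) for |z| > |a|.
Here a = 7/10, so X(z) = z/(z - (7/10)) = 10z/(10z - 7)
ROC: |z| > 7/10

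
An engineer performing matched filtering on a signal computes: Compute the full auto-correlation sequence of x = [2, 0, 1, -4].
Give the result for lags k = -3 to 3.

r_xx[k] = sum_m x[m]*x[m+k], indexed from 0, for k = -3 to 3:
  r_xx[-3] = x[3]*x[0] = -8
  r_xx[-2] = x[2]*x[0] + x[3]*x[1] = 2
  r_xx[-1] = x[1]*x[0] + x[2]*x[1] + x[3]*x[2] = -4
  r_xx[0] = x[0]*x[0] + x[1]*x[1] + x[2]*x[2] + x[3]*x[3] = 21
  r_xx[1] = x[0]*x[1] + x[1]*x[2] + x[2]*x[3] = -4
  r_xx[2] = x[0]*x[2] + x[1]*x[3] = 2
  r_xx[3] = x[0]*x[3] = -8
r_xx = [-8, 2, -4, 21, -4, 2, -8]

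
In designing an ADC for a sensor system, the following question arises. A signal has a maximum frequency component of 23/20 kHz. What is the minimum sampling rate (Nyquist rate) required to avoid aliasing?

By the Nyquist-Shannon sampling theorem,
the minimum sampling rate (Nyquist rate) must be at least 2 * f_max.
Nyquist rate = 2 * 23/20 kHz = 23/10 kHz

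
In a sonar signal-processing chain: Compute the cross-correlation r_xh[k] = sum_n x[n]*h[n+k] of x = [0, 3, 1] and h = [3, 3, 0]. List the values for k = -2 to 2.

Both sequences indexed from 0 and zero outside their support.
Lags with overlap: k = -2 to 2.
  r_xh[-2] = x[2]*h[0] = 3
  r_xh[-1] = x[1]*h[0] + x[2]*h[1] = 12
  r_xh[0] = x[0]*h[0] + x[1]*h[1] + x[2]*h[2] = 9
  r_xh[1] = x[0]*h[1] + x[1]*h[2] = 0
  r_xh[2] = x[0]*h[2] = 0
r_xh = [3, 12, 9, 0, 0] (for k = -2, ..., 2)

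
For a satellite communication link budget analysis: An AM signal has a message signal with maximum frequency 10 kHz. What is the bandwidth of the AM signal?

In AM (double-sideband), the bandwidth is twice the message frequency.
BW = 2 * f_m = 2 * 10 kHz = 20 kHz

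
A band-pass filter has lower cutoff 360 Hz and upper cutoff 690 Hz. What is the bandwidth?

Bandwidth = f_high - f_low
= 690 Hz - 360 Hz = 330 Hz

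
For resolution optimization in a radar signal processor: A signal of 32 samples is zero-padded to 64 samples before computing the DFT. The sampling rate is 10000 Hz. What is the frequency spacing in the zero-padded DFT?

Original DFT: N = 32, resolution = f_s/N = 10000/32 = 625/2 Hz
Zero-padded DFT: N = 64, resolution = f_s/N = 10000/64 = 625/4 Hz
Zero-padding interpolates the spectrum (finer frequency grid)
but does NOT improve the true spectral resolution (ability to resolve close frequencies).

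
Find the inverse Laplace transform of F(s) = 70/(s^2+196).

Standard pair: w/(s^2+w^2) <-> sin(wt)*u(t)
Recognize w^2 = 196, so w = 14; numerator 70 = 5*14.
f(t) = 5*sin(14t)*u(t)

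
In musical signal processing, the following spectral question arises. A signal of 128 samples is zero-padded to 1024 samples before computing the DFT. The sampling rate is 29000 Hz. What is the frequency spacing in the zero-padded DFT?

Original DFT: N = 128, resolution = f_s/N = 29000/128 = 3625/16 Hz
Zero-padded DFT: N = 1024, resolution = f_s/N = 29000/1024 = 3625/128 Hz
Zero-padding interpolates the spectrum (finer frequency grid)
but does NOT improve the true spectral resolution (ability to resolve close frequencies).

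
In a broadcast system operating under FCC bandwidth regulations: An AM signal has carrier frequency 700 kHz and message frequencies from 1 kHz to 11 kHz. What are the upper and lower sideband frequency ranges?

Upper sideband (USB) = fc + [fm_low, fm_high] = 700 + [1, 11] = [701, 711] kHz
Lower sideband (LSB) = fc - [fm_high, fm_low] = 700 - [11, 1] = [689, 699] kHz
Total occupied spectrum: 689 kHz to 711 kHz (plus carrier at 700 kHz)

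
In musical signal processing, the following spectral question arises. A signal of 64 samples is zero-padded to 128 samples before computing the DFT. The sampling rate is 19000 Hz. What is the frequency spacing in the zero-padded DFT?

Original DFT: N = 64, resolution = f_s/N = 19000/64 = 2375/8 Hz
Zero-padded DFT: N = 128, resolution = f_s/N = 19000/128 = 2375/16 Hz
Zero-padding interpolates the spectrum (finer frequency grid)
but does NOT improve the true spectral resolution (ability to resolve close frequencies).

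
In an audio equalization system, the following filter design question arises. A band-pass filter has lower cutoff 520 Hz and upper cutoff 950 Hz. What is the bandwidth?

Bandwidth = f_high - f_low
= 950 Hz - 520 Hz = 430 Hz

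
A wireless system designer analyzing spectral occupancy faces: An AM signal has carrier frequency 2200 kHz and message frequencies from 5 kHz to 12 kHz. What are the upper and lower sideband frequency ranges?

Upper sideband (USB) = fc + [fm_low, fm_high] = 2200 + [5, 12] = [2205, 2212] kHz
Lower sideband (LSB) = fc - [fm_high, fm_low] = 2200 - [12, 5] = [2188, 2195] kHz
Total occupied spectrum: 2188 kHz to 2212 kHz (plus carrier at 2200 kHz)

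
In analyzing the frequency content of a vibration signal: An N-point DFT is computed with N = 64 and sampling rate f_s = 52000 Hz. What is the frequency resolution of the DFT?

DFT frequency resolution = f_s / N
= 52000 / 64 = 1625/2 Hz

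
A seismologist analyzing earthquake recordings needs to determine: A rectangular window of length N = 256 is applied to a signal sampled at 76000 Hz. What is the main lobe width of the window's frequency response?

For a rectangular window of length N,
the main lobe width in frequency is 2*f_s/N.
= 2*76000/256 = 2375/4 Hz
This determines the minimum frequency separation for resolving two sinusoids.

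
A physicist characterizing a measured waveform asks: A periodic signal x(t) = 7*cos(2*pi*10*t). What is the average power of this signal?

Average power of A*cos(wt) is A^2/2.
P = 7^2 / 2 = 49/2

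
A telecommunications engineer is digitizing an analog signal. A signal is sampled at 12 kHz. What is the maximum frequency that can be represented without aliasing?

The maximum frequency that can be represented without aliasing
is the Nyquist frequency: f_max = f_s / 2 = 12 kHz / 2 = 6 kHz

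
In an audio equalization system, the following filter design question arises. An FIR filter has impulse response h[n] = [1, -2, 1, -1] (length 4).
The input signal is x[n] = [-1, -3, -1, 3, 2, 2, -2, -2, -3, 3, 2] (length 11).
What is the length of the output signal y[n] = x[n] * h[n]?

For linear convolution, the output length is:
len(y) = len(x) + len(h) - 1 = 11 + 4 - 1 = 14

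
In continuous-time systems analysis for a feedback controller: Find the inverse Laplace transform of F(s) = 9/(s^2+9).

Standard pair: w/(s^2+w^2) <-> sin(wt)*u(t)
Recognize w^2 = 9, so w = 3; numerator 9 = 3*3.
f(t) = 3*sin(3t)*u(t)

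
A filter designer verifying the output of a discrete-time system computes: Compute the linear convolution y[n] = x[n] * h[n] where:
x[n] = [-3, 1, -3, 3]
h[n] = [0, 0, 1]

y[n] = sum_k x[k]*h[n-k]. Output length = len(x) + len(h) - 1 = 4 + 3 - 1 = 6.
y[0] = -3*0 = 0
y[1] = 1*0 + -3*0 = 0
y[2] = -3*0 + 1*0 + -3*1 = -3
y[3] = 3*0 + -3*0 + 1*1 = 1
y[4] = 3*0 + -3*1 = -3
y[5] = 3*1 = 3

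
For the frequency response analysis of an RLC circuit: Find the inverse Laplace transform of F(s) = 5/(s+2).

Standard pair: k/(s+a) <-> k*e^(-at)*u(t)
With k=5, a=2: f(t) = 5*e^(-2t)*u(t)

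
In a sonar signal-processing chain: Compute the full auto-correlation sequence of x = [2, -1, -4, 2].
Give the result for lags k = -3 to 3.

r_xx[k] = sum_m x[m]*x[m+k], indexed from 0, for k = -3 to 3:
  r_xx[-3] = x[3]*x[0] = 4
  r_xx[-2] = x[2]*x[0] + x[3]*x[1] = -10
  r_xx[-1] = x[1]*x[0] + x[2]*x[1] + x[3]*x[2] = -6
  r_xx[0] = x[0]*x[0] + x[1]*x[1] + x[2]*x[2] + x[3]*x[3] = 25
  r_xx[1] = x[0]*x[1] + x[1]*x[2] + x[2]*x[3] = -6
  r_xx[2] = x[0]*x[2] + x[1]*x[3] = -10
  r_xx[3] = x[0]*x[3] = 4
r_xx = [4, -10, -6, 25, -6, -10, 4]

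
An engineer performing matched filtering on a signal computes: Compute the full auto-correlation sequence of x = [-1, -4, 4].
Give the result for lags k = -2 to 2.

r_xx[k] = sum_m x[m]*x[m+k], indexed from 0, for k = -2 to 2:
  r_xx[-2] = x[2]*x[0] = -4
  r_xx[-1] = x[1]*x[0] + x[2]*x[1] = -12
  r_xx[0] = x[0]*x[0] + x[1]*x[1] + x[2]*x[2] = 33
  r_xx[1] = x[0]*x[1] + x[1]*x[2] = -12
  r_xx[2] = x[0]*x[2] = -4
r_xx = [-4, -12, 33, -12, -4]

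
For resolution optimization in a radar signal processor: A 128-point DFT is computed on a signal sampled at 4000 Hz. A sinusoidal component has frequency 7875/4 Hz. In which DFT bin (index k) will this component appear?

DFT frequency resolution = f_s/N = 4000/128 = 125/4 Hz
Bin index k = f_signal / resolution = 7875/4 / 125/4 = 63
The signal frequency 7875/4 Hz falls in DFT bin k = 63.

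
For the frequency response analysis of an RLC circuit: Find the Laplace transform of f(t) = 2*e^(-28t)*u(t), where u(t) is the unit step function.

Standard Laplace transform pair:
e^(-at)*u(t) <-> 1/(s+a)
With a = 28: L{2*e^(-28t)*u(t)} = 2/(s+28), ROC: Re(s) > -28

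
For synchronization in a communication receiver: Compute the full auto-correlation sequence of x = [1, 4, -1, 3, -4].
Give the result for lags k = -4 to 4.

r_xx[k] = sum_m x[m]*x[m+k], indexed from 0, for k = -4 to 4:
  r_xx[-4] = x[4]*x[0] = -4
  r_xx[-3] = x[3]*x[0] + x[4]*x[1] = -13
  r_xx[-2] = x[2]*x[0] + x[3]*x[1] + x[4]*x[2] = 15
  r_xx[-1] = x[1]*x[0] + x[2]*x[1] + x[3]*x[2] + x[4]*x[3] = -15
  r_xx[0] = x[0]*x[0] + x[1]*x[1] + x[2]*x[2] + x[3]*x[3] + x[4]*x[4] = 43
  r_xx[1] = x[0]*x[1] + x[1]*x[2] + x[2]*x[3] + x[3]*x[4] = -15
  r_xx[2] = x[0]*x[2] + x[1]*x[3] + x[2]*x[4] = 15
  r_xx[3] = x[0]*x[3] + x[1]*x[4] = -13
  r_xx[4] = x[0]*x[4] = -4
r_xx = [-4, -13, 15, -15, 43, -15, 15, -13, -4]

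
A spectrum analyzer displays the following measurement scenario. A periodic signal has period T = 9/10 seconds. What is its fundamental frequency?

The fundamental frequency is the reciprocal of the period.
f = 1/T = 1/(9/10) = 10/9 Hz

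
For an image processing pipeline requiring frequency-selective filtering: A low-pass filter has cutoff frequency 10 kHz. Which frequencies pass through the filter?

A low-pass filter passes all frequencies below the cutoff frequency 10 kHz and attenuates higher frequencies.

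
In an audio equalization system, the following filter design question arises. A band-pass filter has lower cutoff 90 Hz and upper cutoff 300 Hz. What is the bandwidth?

Bandwidth = f_high - f_low
= 300 Hz - 90 Hz = 210 Hz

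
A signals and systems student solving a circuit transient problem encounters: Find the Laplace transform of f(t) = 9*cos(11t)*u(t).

Standard pair: cos(wt)*u(t) <-> s/(s^2+w^2)
With w = 11: L{9*cos(11t)*u(t)} = 9s/(s^2+121)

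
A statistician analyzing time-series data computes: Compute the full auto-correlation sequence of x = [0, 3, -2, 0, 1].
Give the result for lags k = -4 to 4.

r_xx[k] = sum_m x[m]*x[m+k], indexed from 0, for k = -4 to 4:
  r_xx[-4] = x[4]*x[0] = 0
  r_xx[-3] = x[3]*x[0] + x[4]*x[1] = 3
  r_xx[-2] = x[2]*x[0] + x[3]*x[1] + x[4]*x[2] = -2
  r_xx[-1] = x[1]*x[0] + x[2]*x[1] + x[3]*x[2] + x[4]*x[3] = -6
  r_xx[0] = x[0]*x[0] + x[1]*x[1] + x[2]*x[2] + x[3]*x[3] + x[4]*x[4] = 14
  r_xx[1] = x[0]*x[1] + x[1]*x[2] + x[2]*x[3] + x[3]*x[4] = -6
  r_xx[2] = x[0]*x[2] + x[1]*x[3] + x[2]*x[4] = -2
  r_xx[3] = x[0]*x[3] + x[1]*x[4] = 3
  r_xx[4] = x[0]*x[4] = 0
r_xx = [0, 3, -2, -6, 14, -6, -2, 3, 0]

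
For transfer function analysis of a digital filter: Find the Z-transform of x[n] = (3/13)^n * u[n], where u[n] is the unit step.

The Z-transform of a^n * u[n] is z/(z-a) for |z| > |a|.
Here a = 3/13, so X(z) = z/(z - (3/13)) = 13z/(13z - 3)
ROC: |z| > 3/13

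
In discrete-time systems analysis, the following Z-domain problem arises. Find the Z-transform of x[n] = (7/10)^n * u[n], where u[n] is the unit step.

The Z-transform of a^n * u[n] is z/(z-a) for |z| > |a|.
Here a = 7/10, so X(z) = z/(z - (7/10)) = 10z/(10z - 7)
ROC: |z| > 7/10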